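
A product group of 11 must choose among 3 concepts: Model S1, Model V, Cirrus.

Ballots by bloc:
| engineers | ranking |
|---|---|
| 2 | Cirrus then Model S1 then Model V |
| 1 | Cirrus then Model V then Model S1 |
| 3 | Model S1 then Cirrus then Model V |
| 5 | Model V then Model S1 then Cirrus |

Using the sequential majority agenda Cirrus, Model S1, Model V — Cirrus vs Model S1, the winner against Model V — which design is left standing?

Model V

Round 1: Cirrus vs Model S1 — 3–8, Model S1 advances.
Round 2: Model S1 vs Model V — 5–6, Model V advances.
The agenda winner is Model V.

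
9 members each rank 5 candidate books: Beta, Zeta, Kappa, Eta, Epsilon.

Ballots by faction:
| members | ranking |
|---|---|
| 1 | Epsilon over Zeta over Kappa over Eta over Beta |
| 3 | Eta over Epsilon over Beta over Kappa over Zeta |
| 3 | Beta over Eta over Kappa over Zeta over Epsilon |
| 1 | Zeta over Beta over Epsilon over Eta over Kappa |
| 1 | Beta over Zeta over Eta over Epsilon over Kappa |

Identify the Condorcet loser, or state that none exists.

none

Head-to-head results (9 members):
Beta vs Zeta: Beta, 7–2.
Beta vs Kappa: 3+3+1+1 = 8 for Beta, 1 for Kappa — Beta by 8–1.
Beta vs Eta: 3+1+1 = 5 for Beta, 4 for Eta — Beta by 5–4.
Beta vs Epsilon: Beta, 5–4.
Zeta vs Kappa: Kappa, 6–3.
Zeta vs Eta: 1+1+1 = 3 for Zeta, 6 for Eta — Eta by 6–3.
Zeta–Epsilon: Zeta 5–4.
Kappa vs Eta: Eta, 8–1.
Kappa vs Epsilon: Epsilon, 6–3.
Eta vs Epsilon: Eta wins 7–2.
Every book wins at least one matchup (Beta beats Zeta; Zeta beats Epsilon; Kappa beats Zeta; Eta beats Zeta; Epsilon beats Kappa), so there is no Condorcet loser.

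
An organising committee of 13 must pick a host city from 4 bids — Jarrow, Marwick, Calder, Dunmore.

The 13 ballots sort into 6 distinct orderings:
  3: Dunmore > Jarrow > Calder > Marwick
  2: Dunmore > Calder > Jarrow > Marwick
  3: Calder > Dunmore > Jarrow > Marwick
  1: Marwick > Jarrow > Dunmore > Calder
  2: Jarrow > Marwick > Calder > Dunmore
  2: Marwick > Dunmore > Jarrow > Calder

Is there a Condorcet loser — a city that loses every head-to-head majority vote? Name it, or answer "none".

Head-to-head results (13 organisers):
Jarrow vs Marwick: Jarrow wins 10–3.
Jarrow vs Calder: 3+1+2+2 = 8 for Jarrow, 5 for Calder — Jarrow by 8–5.
Jarrow vs Dunmore: Dunmore, 10–3.
Marwick vs Calder: Marwick preferred on 1+2+2 = 5 ballots; Calder wins 8–5.
Marwick vs Dunmore: 5 to 8, Dunmore.
Calder vs Dunmore: 3+2 = 5 for Calder, 8 for Dunmore — Dunmore by 8–5.
Marwick loses to every other city — it is the Condorcet loser.

Marwick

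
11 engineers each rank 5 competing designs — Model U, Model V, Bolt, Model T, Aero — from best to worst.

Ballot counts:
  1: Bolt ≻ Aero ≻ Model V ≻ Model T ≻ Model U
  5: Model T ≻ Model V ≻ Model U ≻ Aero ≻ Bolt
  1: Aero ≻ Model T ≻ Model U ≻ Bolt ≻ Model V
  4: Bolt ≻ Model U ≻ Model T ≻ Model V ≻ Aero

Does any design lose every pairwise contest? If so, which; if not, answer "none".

none

Head-to-head results (11 engineers):
Model U vs Model V: 5 to 6, Model V.
Model U vs Bolt: Model U wins 6–5.
Model U vs Model T: 4 for Model U, 7 for Model T — Model T by 7–4.
Model U vs Aero: Model U wins 9–2.
Model V vs Bolt: Bolt wins 6–5.
Model V vs Model T: Model V preferred on 1 ballot; Model T wins 10–1.
Model V vs Aero: 9 to 2, Model V.
Bolt vs Model T: Bolt preferred on 1+4 = 5 ballots; Model T wins 6–5.
Bolt vs Aero: Bolt is ranked higher on 1+4 = 5 ballots, Aero on 6. Aero wins 6–5.
Model T vs Aero: Model T wins 9–2.
Every design wins at least one matchup (Model U beats Bolt; Model V beats Model U; Bolt beats Model V; Model T beats Model U; Aero beats Bolt), so there is no Condorcet loser.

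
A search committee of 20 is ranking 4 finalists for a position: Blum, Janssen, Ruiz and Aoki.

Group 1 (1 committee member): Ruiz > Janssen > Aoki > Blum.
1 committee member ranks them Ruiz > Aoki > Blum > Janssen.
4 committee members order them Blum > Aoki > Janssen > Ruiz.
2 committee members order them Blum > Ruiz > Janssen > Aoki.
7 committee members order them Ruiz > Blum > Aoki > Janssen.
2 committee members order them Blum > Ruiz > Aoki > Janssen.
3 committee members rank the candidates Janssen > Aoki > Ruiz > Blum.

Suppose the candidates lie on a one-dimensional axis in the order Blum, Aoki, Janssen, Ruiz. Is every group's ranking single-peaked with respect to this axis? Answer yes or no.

Axis positions: Blum=1, Aoki=2, Janssen=3, Ruiz=4.
Group 1 (peak Ruiz at position 4): ranking walks positions 4-3-2-1, expanding outward from the peak — single-peaked.
Group 2: ranking walks positions 4-2-1-3; Aoki is ranked above Janssen even though Janssen lies between Aoki and the peak Ruiz on the axis — preferences dip and rise again. Not single-peaked.
Group 3 (peak Blum at position 1): ranking walks positions 1-2-3-4, expanding outward from the peak — single-peaked.
Group 4: ranking walks positions 1-4-3-2; Ruiz is ranked above Aoki even though Aoki lies between Ruiz and the peak Blum on the axis — preferences dip and rise again. Not single-peaked.
Group 5: ranking walks positions 4-1-2-3; Blum is ranked above Janssen even though Janssen lies between Blum and the peak Ruiz on the axis — preferences dip and rise again. Not single-peaked.
Group 6: ranking walks positions 1-4-2-3; Ruiz is ranked above Aoki even though Aoki lies between Ruiz and the peak Blum on the axis — preferences dip and rise again. Not single-peaked.
Group 7 (peak Janssen at position 3): ranking walks positions 3-2-4-1, expanding outward from the peak — single-peaked.
Group 2 violates single-peakedness, so the profile is not single-peaked on this axis.

no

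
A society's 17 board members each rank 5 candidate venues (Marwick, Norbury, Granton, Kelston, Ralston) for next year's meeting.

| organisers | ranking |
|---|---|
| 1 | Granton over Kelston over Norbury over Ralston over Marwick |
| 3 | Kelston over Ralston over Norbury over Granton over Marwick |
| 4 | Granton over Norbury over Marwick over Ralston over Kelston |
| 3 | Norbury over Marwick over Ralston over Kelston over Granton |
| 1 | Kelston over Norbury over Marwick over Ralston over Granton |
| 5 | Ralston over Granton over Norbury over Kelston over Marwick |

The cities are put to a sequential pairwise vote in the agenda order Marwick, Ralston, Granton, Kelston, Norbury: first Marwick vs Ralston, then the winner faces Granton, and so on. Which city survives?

Round 1: Marwick vs Ralston — 8–9, Ralston advances.
Round 2: Ralston vs Granton — 12–5, Ralston advances.
Round 3: Ralston vs Kelston — 12–5, Ralston advances.
Round 4: Ralston vs Norbury — 8–9, Norbury advances.
The agenda winner is Norbury.

Norbury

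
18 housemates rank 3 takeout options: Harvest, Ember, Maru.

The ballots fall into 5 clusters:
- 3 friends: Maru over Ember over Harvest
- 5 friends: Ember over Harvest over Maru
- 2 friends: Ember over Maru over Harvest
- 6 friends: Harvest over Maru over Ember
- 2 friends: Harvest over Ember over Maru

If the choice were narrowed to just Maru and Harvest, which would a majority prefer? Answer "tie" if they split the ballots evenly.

Harvest

Ballots ranking Maru above Harvest: 3 + 2 = 5.
Ballots ranking Harvest above Maru: 18 − 5 = 13.
Harvest wins the head-to-head 13–5.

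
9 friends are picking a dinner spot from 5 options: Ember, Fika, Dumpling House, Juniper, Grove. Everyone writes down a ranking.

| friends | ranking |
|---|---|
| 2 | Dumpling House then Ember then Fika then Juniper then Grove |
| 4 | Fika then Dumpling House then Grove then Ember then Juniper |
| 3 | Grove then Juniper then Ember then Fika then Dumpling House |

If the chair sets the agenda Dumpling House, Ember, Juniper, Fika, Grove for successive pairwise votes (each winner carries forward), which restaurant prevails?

Fika

Round 1: Dumpling House vs Ember — 6–3, Dumpling House advances.
Round 2: Dumpling House vs Juniper — 6–3, Dumpling House advances.
Round 3: Dumpling House vs Fika — 2–7, Fika advances.
Round 4: Fika vs Grove — 6–3, Fika advances.
The agenda winner is Fika.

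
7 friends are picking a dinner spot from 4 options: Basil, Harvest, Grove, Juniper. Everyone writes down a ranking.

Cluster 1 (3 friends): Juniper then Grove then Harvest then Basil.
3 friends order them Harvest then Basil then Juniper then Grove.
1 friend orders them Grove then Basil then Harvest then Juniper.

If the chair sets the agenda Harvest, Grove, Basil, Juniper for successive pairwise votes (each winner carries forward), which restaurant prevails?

Round 1: Harvest vs Grove — 3–4, Grove advances.
Round 2: Grove vs Basil — 4–3, Grove advances.
Round 3: Grove vs Juniper — 1–6, Juniper advances.
The agenda winner is Juniper.

Juniper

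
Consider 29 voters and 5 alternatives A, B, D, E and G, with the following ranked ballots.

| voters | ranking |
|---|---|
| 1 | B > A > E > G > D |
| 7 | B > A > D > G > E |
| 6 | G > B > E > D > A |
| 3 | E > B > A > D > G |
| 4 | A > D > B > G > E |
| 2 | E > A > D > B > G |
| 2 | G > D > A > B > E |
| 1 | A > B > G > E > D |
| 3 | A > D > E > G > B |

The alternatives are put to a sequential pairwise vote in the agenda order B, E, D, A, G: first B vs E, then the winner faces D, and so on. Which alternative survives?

Round 1: B vs E — 21–8, B advances.
Round 2: B vs D — 18–11, B advances.
Round 3: B vs A — 17–12, B advances.
Round 4: B vs G — 18–11, B advances.
B survives the agenda.

B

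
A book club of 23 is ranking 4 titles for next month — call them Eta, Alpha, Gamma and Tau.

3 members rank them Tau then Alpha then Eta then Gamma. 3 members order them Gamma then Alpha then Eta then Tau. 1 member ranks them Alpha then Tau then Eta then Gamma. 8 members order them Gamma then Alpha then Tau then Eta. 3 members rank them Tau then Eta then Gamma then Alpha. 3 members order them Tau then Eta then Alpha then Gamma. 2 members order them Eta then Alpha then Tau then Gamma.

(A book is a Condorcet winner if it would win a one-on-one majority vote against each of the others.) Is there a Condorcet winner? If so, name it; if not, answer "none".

Pairwise majorities:
Eta vs Alpha: Alpha wins 15–8.
Eta–Gamma: Eta 12–11.
Eta vs Tau: Eta is ranked higher on 3+2 = 5 ballots, Tau on 18. Tau wins 18–5.
Alpha vs Gamma: Alpha preferred on 3+1+3+2 = 9 ballots; Gamma wins 14–9.
Alpha vs Tau: Alpha preferred on 3+1+8+2 = 14 ballots; Alpha wins 14–9.
Gamma vs Tau: Tau wins 12–11.
Each book drops at least one matchup (Eta loses to Alpha; Alpha loses to Gamma; Gamma loses to Eta; Tau loses to Alpha); the cycle Eta → Gamma → Alpha → Eta rules out a Condorcet winner.

none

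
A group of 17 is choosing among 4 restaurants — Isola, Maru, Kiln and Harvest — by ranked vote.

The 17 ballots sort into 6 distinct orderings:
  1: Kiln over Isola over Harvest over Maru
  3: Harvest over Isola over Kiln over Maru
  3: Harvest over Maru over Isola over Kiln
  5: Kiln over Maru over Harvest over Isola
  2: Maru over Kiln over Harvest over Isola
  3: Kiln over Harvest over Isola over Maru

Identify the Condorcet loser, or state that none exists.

Pairwise majorities:
Isola vs Maru: Isola is ranked higher on 1+3+3 = 7 ballots, Maru on 10. Maru wins 10–7.
Isola vs Kiln: Isola is ranked higher on 3+3 = 6 ballots, Kiln on 11. Kiln wins 11–6.
Isola vs Harvest: Harvest wins 16–1.
Maru vs Kiln: Maru preferred on 3+2 = 5 ballots; Kiln wins 12–5.
Maru vs Harvest: Maru preferred on 5+2 = 7 ballots; Harvest wins 10–7.
Kiln vs Harvest: Kiln is ranked higher on 1+5+2+3 = 11 ballots, Harvest on 6. Kiln wins 11–6.
Only Isola has no wins; Isola is the Condorcet loser.

Isola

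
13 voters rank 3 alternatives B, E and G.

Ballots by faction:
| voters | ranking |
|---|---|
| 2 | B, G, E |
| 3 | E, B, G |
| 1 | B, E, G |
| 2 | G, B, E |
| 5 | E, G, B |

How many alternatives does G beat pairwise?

G against each rival (13 voters):
G vs B: G wins 7–6.
G–E: E 9–4.
G beats B; loses to E — 1 pairwise win.

1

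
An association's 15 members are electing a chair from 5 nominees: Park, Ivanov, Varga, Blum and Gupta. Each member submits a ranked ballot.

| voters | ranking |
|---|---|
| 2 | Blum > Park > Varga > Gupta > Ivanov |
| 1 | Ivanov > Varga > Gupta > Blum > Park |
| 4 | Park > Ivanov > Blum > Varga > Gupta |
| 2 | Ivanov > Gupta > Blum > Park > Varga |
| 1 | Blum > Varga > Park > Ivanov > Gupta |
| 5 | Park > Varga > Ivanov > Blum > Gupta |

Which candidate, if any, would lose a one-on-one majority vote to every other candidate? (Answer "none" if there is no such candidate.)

Pairwise majorities:
Park vs Ivanov: 2+4+1+5 = 12 for Park, 3 for Ivanov — Park by 12–3.
Park vs Varga: Park is ranked higher on 2+4+2+5 = 13 ballots, Varga on 2. Park wins 13–2.
Park vs Blum: Park, 9–6.
Park vs Gupta: 12 to 3, Park.
Ivanov vs Varga: Ivanov is ranked higher on 1+4+2 = 7 ballots, Varga on 8. Varga wins 8–7.
Ivanov vs Blum: Ivanov wins 12–3.
Ivanov vs Gupta: Ivanov wins 13–2.
Varga vs Blum: Blum, 9–6.
Varga–Gupta: Varga 13–2.
Blum–Gupta: Blum 12–3.
Gupta is beaten in every head-to-head and is the Condorcet loser.

Gupta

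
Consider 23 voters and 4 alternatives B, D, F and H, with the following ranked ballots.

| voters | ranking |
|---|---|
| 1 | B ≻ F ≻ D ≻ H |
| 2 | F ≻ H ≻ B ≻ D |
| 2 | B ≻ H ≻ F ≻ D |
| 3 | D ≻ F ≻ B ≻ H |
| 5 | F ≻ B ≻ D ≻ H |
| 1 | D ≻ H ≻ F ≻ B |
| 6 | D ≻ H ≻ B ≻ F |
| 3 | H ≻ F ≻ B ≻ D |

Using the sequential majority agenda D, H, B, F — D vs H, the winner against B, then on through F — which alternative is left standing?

F

Round 1: D vs H — 16–7, D advances.
Round 2: D vs B — 10–13, B advances.
Round 3: B vs F — 9–14, F advances.
F survives the agenda.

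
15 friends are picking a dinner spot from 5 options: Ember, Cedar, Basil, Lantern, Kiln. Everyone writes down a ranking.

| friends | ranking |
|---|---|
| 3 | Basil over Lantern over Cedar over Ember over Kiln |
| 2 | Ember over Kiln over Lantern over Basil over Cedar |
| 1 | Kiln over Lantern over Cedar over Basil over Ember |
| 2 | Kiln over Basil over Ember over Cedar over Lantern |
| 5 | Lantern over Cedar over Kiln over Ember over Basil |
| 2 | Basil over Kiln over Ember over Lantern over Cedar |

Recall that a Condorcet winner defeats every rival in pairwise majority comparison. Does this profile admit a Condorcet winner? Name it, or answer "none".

Pairwise majorities:
Ember vs Cedar: Cedar, 9–6.
Ember vs Basil: Basil wins 8–7.
Ember vs Lantern: Ember is ranked higher on 2+2+2 = 6 ballots, Lantern on 9. Lantern wins 9–6.
Ember vs Kiln: Kiln, 10–5.
Cedar vs Basil: 1+5 = 6 for Cedar, 9 for Basil — Basil by 9–6.
Cedar vs Lantern: 2 to 13, Lantern.
Cedar vs Kiln: Cedar wins 8–7.
Basil vs Lantern: Lantern, 8–7.
Basil vs Kiln: 5 to 10, Kiln.
Lantern vs Kiln: 8 to 7, Lantern.
Only Lantern has no losses; Lantern is the Condorcet winner.

Lantern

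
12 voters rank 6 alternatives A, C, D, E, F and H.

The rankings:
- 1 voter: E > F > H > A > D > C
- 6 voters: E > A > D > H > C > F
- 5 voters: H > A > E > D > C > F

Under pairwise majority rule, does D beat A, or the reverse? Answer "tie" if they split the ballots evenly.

A

No ballot ranks D above A: 0.
Ballots ranking A above D: 12 − 0 = 12.
A wins the head-to-head 12–0.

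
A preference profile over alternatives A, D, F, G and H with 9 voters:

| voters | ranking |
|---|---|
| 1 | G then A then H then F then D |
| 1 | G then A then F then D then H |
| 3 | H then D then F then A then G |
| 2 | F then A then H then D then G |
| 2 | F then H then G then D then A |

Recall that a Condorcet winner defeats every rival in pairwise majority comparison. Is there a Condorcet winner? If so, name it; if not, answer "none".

Head-to-head results (9 voters):
A vs D: 1+1+2 = 4 for A, 5 for D — D by 5–4.
A vs F: 1+1 = 2 for A, 7 for F — F by 7–2.
A vs G: A is ranked higher on 3+2 = 5 ballots, G on 4. A wins 5–4.
A vs H: 1+1+2 = 4 for A, 5 for H — H by 5–4.
D vs F: 3 for D, 6 for F — F by 6–3.
D vs G: D preferred on 3+2 = 5 ballots; D wins 5–4.
D vs H: 1 for D, 8 for H — H by 8–1.
F vs G: F is ranked higher on 3+2+2 = 7 ballots, G on 2. F wins 7–2.
F vs H: 1+2+2 = 5 for F, 4 for H — F by 5–4.
G vs H: 1+1 = 2 for G, 7 for H — H by 7–2.
Only F has no losses; F is the Condorcet winner.

F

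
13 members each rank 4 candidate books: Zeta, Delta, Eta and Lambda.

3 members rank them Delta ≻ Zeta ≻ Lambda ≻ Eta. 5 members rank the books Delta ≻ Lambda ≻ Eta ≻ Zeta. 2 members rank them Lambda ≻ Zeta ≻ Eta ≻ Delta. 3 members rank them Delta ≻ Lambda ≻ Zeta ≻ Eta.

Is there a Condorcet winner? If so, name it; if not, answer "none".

Delta

Pairwise majorities:
Zeta vs Delta: Zeta preferred on 2 ballots; Delta wins 11–2.
Zeta vs Eta: 8 to 5, Zeta.
Zeta vs Lambda: Lambda wins 10–3.
Delta vs Eta: Delta preferred on 3+5+3 = 11 ballots; Delta wins 11–2.
Delta vs Lambda: 11 to 2, Delta.
Eta vs Lambda: Lambda, 13–0.
Delta defeats every rival head-to-head and is the Condorcet winner.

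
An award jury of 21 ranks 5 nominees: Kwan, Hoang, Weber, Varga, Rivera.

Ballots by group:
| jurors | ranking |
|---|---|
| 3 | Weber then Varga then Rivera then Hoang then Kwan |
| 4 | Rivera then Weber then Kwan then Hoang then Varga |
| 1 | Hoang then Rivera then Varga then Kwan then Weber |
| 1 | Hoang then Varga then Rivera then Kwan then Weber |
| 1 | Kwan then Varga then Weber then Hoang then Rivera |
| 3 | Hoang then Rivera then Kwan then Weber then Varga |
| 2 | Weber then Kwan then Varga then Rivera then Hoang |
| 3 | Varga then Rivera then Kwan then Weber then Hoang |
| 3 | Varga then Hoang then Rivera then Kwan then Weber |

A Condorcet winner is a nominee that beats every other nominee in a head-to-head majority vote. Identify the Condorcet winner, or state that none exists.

Pairwise majorities:
Kwan vs Hoang: 10 to 11, Hoang.
Kwan vs Weber: 12 to 9, Kwan.
Kwan vs Varga: Kwan preferred on 4+1+3+2 = 10 ballots; Varga wins 11–10.
Kwan vs Rivera: 1+2 = 3 for Kwan, 18 for Rivera — Rivera by 18–3.
Hoang vs Weber: Hoang is ranked higher on 1+1+3+3 = 8 ballots, Weber on 13. Weber wins 13–8.
Hoang vs Varga: Hoang is ranked higher on 4+1+1+3 = 9 ballots, Varga on 12. Varga wins 12–9.
Hoang vs Rivera: 1+1+1+3+3 = 9 for Hoang, 12 for Rivera — Rivera by 12–9.
Weber vs Varga: 3+4+3+2 = 12 for Weber, 9 for Varga — Weber by 12–9.
Weber vs Rivera: Weber preferred on 3+1+2 = 6 ballots; Rivera wins 15–6.
Varga vs Rivera: Varga preferred on 3+1+1+2+3+3 = 13 ballots; Varga wins 13–8.
Each nominee drops at least one matchup (Kwan loses to Hoang; Hoang loses to Weber; Weber loses to Kwan; Varga loses to Weber; Rivera loses to Varga); the cycle Kwan beats Weber beats Hoang beats Kwan rules out a Condorcet winner.

none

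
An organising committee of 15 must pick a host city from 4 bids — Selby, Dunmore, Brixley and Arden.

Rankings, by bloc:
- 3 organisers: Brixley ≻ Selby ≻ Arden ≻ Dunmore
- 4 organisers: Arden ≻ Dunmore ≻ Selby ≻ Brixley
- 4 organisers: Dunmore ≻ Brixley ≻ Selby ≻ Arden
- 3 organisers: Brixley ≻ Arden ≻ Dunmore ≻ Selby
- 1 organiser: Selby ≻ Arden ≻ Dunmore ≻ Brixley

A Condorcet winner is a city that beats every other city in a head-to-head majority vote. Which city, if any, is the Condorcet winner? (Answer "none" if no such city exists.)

none

Head-to-head results (15 organisers):
Selby–Dunmore: Dunmore 11–4.
Selby vs Brixley: Brixley wins 10–5.
Selby vs Arden: Selby wins 8–7.
Dunmore vs Brixley: 4+4+1 = 9 for Dunmore, 6 for Brixley — Dunmore by 9–6.
Dunmore vs Arden: Dunmore is ranked higher on 4 ballots, Arden on 11. Arden wins 11–4.
Brixley vs Arden: Brixley, 10–5.
No city is unbeaten: Selby loses to Dunmore; Dunmore loses to Arden; Brixley loses to Dunmore; Arden loses to Selby. In particular Selby beats Arden beats Dunmore beats Selby is a majority cycle — no Condorcet winner exists.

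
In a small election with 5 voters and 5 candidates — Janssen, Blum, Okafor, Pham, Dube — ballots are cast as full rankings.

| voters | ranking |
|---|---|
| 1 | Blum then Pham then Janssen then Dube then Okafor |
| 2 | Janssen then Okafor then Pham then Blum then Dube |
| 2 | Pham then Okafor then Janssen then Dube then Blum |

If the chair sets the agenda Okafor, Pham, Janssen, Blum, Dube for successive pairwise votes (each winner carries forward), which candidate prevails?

Pham

Round 1: Okafor vs Pham — 2–3, Pham advances.
Round 2: Pham vs Janssen — 3–2, Pham advances.
Round 3: Pham vs Blum — 4–1, Pham advances.
Round 4: Pham vs Dube — 5–0, Pham advances.
Pham survives the agenda.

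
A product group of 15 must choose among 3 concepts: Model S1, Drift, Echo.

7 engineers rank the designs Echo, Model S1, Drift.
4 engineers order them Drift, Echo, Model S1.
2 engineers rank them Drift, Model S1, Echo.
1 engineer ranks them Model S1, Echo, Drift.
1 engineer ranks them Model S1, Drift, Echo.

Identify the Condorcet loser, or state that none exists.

Pairwise majorities:
Model S1–Drift: Model S1 9–6.
Model S1 vs Echo: Echo, 11–4.
Drift vs Echo: Echo, 8–7.
Drift loses to every other design — it is the Condorcet loser.

Drift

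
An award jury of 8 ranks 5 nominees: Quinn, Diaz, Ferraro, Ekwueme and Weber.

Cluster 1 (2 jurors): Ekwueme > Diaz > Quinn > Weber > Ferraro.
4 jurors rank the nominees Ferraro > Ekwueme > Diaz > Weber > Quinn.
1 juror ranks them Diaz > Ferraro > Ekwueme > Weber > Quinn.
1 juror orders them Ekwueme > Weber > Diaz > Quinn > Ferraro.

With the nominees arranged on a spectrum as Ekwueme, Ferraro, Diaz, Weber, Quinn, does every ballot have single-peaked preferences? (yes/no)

no

Axis positions: Ekwueme=1, Ferraro=2, Diaz=3, Weber=4, Quinn=5.
Cluster 1: ranking walks positions 1-3-5-4-2; Diaz is ranked above Ferraro even though Ferraro lies between Diaz and the peak Ekwueme on the axis — preferences dip and rise again. Not single-peaked.
Cluster 2 (peak Ferraro at position 2): ranking walks positions 2-1-3-4-5, expanding outward from the peak — single-peaked.
Cluster 3 (peak Diaz at position 3): ranking walks positions 3-2-1-4-5, expanding outward from the peak — single-peaked.
Cluster 4: ranking walks positions 1-4-3-5-2; Weber is ranked above Ferraro even though Ferraro lies between Weber and the peak Ekwueme on the axis — preferences dip and rise again. Not single-peaked.
Cluster 1 violates single-peakedness, so the profile is not single-peaked on this axis.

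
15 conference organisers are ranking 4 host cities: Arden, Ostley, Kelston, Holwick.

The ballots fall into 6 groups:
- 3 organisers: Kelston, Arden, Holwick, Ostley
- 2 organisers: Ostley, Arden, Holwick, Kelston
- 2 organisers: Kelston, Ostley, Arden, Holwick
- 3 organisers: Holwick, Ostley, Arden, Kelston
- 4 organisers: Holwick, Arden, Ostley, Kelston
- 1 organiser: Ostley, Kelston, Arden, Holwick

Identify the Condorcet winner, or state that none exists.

none

Head-to-head results (15 organisers):
Arden–Ostley: Ostley 8–7.
Arden vs Kelston: 2+3+4 = 9 for Arden, 6 for Kelston — Arden by 9–6.
Arden vs Holwick: Arden, 8–7.
Ostley vs Kelston: Ostley preferred on 2+3+4+1 = 10 ballots; Ostley wins 10–5.
Ostley vs Holwick: 2+2+1 = 5 for Ostley, 10 for Holwick — Holwick by 10–5.
Kelston vs Holwick: Holwick wins 9–6.
Each city drops at least one matchup (Arden loses to Ostley; Ostley loses to Holwick; Kelston loses to Arden; Holwick loses to Arden); the cycle Arden > Holwick > Ostley > Arden rules out a Condorcet winner.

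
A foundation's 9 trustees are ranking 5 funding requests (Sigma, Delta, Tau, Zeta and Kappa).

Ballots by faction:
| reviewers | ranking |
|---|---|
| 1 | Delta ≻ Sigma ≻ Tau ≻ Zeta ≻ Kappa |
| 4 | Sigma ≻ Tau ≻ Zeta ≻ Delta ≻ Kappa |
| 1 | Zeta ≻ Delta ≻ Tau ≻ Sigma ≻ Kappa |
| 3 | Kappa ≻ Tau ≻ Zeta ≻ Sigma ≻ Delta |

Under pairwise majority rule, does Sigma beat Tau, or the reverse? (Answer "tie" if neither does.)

Sigma

Ballots ranking Sigma above Tau: 1 + 4 = 5.
Ballots ranking Tau above Sigma: 9 − 5 = 4.
Sigma wins the head-to-head 5–4.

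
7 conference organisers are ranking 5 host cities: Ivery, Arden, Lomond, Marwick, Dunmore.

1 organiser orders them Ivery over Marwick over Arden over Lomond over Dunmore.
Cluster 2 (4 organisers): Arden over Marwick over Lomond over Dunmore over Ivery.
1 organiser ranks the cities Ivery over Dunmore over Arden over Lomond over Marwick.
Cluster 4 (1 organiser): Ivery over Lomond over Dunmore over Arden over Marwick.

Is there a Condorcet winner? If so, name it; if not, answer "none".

Arden

Head-to-head results (7 organisers):
Ivery vs Arden: Ivery is ranked higher on 1+1+1 = 3 ballots, Arden on 4. Arden wins 4–3.
Ivery vs Lomond: 1+1+1 = 3 for Ivery, 4 for Lomond — Lomond by 4–3.
Ivery vs Marwick: Marwick wins 4–3.
Ivery vs Dunmore: Dunmore wins 4–3.
Arden–Lomond: Arden 6–1.
Arden vs Marwick: Arden, 6–1.
Arden vs Dunmore: Arden wins 5–2.
Lomond vs Marwick: 2 to 5, Marwick.
Lomond–Dunmore: Lomond 6–1.
Marwick–Dunmore: Marwick 5–2.
Only Arden has no losses; Arden is the Condorcet winner.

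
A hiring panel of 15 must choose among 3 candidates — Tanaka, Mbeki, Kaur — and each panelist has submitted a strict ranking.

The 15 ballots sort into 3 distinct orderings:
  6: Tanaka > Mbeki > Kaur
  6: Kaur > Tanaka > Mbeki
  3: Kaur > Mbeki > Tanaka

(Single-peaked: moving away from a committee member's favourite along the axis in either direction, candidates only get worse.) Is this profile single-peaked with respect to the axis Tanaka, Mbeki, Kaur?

no

Axis positions: Tanaka=1, Mbeki=2, Kaur=3.
Group 1 (peak Tanaka at position 1): ranking walks positions 1-2-3, expanding outward from the peak — single-peaked.
Group 2: ranking walks positions 3-1-2; Tanaka is ranked above Mbeki even though Mbeki lies between Tanaka and the peak Kaur on the axis — preferences dip and rise again. Not single-peaked.
Group 3 (peak Kaur at position 3): ranking walks positions 3-2-1, expanding outward from the peak — single-peaked.
Group 2 violates single-peakedness, so the profile is not single-peaked on this axis.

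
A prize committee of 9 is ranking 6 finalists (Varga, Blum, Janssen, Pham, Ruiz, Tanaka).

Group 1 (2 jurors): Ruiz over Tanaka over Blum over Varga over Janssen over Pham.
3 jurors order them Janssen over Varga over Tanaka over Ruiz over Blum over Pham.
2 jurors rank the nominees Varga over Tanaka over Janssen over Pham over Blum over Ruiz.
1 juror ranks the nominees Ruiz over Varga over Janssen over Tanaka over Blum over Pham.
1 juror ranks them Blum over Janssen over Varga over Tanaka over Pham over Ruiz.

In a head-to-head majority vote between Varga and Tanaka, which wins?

Varga

Ballots ranking Varga above Tanaka: 3 + 2 + 1 + 1 = 7.
Ballots ranking Tanaka above Varga: 9 − 7 = 2.
Varga wins the head-to-head 7–2.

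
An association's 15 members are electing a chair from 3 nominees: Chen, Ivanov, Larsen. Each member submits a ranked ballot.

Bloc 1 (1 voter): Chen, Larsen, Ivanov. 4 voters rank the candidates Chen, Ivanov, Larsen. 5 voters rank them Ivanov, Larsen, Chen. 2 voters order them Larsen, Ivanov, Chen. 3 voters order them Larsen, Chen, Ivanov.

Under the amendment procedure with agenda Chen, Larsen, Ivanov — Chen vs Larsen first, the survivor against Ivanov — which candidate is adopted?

Ivanov

Round 1: Chen vs Larsen — 5–10, Larsen advances.
Round 2: Larsen vs Ivanov — 6–9, Ivanov advances.
Ivanov survives the agenda.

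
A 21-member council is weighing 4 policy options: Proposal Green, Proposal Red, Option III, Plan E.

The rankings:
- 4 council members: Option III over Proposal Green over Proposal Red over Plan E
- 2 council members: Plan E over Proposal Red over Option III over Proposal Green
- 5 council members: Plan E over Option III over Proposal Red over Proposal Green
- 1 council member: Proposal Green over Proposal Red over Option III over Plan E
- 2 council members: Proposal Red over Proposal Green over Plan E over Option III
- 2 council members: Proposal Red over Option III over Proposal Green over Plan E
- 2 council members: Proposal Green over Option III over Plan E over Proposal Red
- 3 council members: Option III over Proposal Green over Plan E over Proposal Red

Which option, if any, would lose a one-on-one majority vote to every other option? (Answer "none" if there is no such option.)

none

Head-to-head results (21 council members):
Proposal Green vs Proposal Red: Proposal Green preferred on 4+1+2+3 = 10 ballots; Proposal Red wins 11–10.
Proposal Green vs Option III: Proposal Green preferred on 1+2+2 = 5 ballots; Option III wins 16–5.
Proposal Green vs Plan E: 4+1+2+2+2+3 = 14 for Proposal Green, 7 for Plan E — Proposal Green by 14–7.
Proposal Red–Option III: Option III 14–7.
Proposal Red vs Plan E: 9 to 12, Plan E.
Option III vs Plan E: Option III is ranked higher on 4+1+2+2+3 = 12 ballots, Plan E on 9. Option III wins 12–9.
Each option has at least one pairwise win (Proposal Green beats Plan E; Proposal Red beats Proposal Green; Option III beats Proposal Green; Plan E beats Proposal Red) — no Condorcet loser.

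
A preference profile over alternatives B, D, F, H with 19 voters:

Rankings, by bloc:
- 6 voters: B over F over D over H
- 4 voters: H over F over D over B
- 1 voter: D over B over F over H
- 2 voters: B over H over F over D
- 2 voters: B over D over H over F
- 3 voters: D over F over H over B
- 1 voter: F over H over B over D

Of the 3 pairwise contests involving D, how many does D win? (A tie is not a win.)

D against each rival (19 voters):
D vs B: 4+1+3 = 8 for D, 11 for B — B by 11–8.
D vs F: F, 13–6.
D vs H: D preferred on 6+1+2+3 = 12 ballots; D wins 12–7.
D beats H; loses to B, F — 1 pairwise win.

1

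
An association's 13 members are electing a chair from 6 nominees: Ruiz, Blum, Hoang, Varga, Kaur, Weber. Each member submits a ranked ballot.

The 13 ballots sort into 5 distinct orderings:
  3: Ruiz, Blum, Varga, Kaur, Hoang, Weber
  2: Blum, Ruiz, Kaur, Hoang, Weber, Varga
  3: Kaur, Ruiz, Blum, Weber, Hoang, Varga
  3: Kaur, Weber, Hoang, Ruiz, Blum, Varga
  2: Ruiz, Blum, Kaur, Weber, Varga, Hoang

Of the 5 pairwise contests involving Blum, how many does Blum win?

4

Blum against each rival (13 voters):
Blum vs Ruiz: Blum preferred on 2 ballots; Ruiz wins 11–2.
Blum vs Hoang: Blum wins 10–3.
Blum vs Varga: 13 to 0, Blum.
Blum vs Kaur: Blum preferred on 3+2+2 = 7 ballots; Blum wins 7–6.
Blum vs Weber: 10 to 3, Blum.
Blum beats Hoang, Varga, Kaur, Weber; loses to Ruiz — 4 pairwise wins.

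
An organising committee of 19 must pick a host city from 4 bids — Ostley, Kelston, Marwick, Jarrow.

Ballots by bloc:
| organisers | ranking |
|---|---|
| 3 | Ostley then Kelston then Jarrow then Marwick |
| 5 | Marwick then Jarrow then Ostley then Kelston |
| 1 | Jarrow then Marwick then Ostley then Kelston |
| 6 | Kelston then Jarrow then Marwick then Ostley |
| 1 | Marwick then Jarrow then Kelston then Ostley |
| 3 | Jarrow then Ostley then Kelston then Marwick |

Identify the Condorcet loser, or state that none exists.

Pairwise majorities:
Ostley vs Kelston: Ostley wins 12–7.
Ostley vs Marwick: Marwick, 13–6.
Ostley vs Jarrow: 3 for Ostley, 16 for Jarrow — Jarrow by 16–3.
Kelston vs Marwick: Kelston wins 12–7.
Kelston vs Jarrow: Jarrow wins 10–9.
Marwick vs Jarrow: Marwick is ranked higher on 5+1 = 6 ballots, Jarrow on 13. Jarrow wins 13–6.
Every city wins at least one matchup (Ostley beats Kelston; Kelston beats Marwick; Marwick beats Ostley; Jarrow beats Ostley), so there is no Condorcet loser.

none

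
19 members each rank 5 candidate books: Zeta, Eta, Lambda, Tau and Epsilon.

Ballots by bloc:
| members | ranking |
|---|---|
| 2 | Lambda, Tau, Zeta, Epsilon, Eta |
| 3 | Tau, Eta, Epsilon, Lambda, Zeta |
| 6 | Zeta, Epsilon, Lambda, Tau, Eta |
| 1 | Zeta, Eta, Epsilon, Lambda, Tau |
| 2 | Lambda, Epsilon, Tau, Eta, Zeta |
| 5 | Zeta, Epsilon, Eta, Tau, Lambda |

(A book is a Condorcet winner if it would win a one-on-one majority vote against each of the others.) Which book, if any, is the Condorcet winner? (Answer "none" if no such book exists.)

Pairwise majorities:
Zeta vs Eta: 14 to 5, Zeta.
Zeta vs Lambda: 6+1+5 = 12 for Zeta, 7 for Lambda — Zeta by 12–7.
Zeta vs Tau: Zeta is ranked higher on 6+1+5 = 12 ballots, Tau on 7. Zeta wins 12–7.
Zeta vs Epsilon: Zeta is ranked higher on 2+6+1+5 = 14 ballots, Epsilon on 5. Zeta wins 14–5.
Eta vs Lambda: Eta is ranked higher on 3+1+5 = 9 ballots, Lambda on 10. Lambda wins 10–9.
Eta vs Tau: 1+5 = 6 for Eta, 13 for Tau — Tau by 13–6.
Eta vs Epsilon: Eta preferred on 3+1 = 4 ballots; Epsilon wins 15–4.
Lambda vs Tau: Lambda is ranked higher on 2+6+1+2 = 11 ballots, Tau on 8. Lambda wins 11–8.
Lambda vs Epsilon: Lambda preferred on 2+2 = 4 ballots; Epsilon wins 15–4.
Tau vs Epsilon: 2+3 = 5 for Tau, 14 for Epsilon — Epsilon by 14–5.
Zeta defeats every rival head-to-head and is the Condorcet winner.

Zeta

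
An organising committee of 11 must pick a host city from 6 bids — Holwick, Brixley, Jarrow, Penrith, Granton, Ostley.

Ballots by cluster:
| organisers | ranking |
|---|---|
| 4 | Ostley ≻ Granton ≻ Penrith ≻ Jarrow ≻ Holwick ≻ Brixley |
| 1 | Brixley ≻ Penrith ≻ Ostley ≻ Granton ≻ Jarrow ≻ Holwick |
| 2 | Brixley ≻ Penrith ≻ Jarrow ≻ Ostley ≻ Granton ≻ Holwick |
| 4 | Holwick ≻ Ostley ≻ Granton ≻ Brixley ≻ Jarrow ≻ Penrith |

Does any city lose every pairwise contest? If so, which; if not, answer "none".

none

Pairwise majorities:
Holwick vs Brixley: Holwick preferred on 4+4 = 8 ballots; Holwick wins 8–3.
Holwick vs Jarrow: Jarrow wins 7–4.
Holwick vs Penrith: Penrith wins 7–4.
Holwick vs Granton: Granton wins 7–4.
Holwick vs Ostley: Ostley wins 7–4.
Brixley vs Jarrow: Brixley preferred on 1+2+4 = 7 ballots; Brixley wins 7–4.
Brixley–Penrith: Brixley 7–4.
Brixley vs Granton: 3 to 8, Granton.
Brixley vs Ostley: Ostley, 8–3.
Jarrow vs Penrith: Jarrow preferred on 4 ballots; Penrith wins 7–4.
Jarrow vs Granton: 2 for Jarrow, 9 for Granton — Granton by 9–2.
Jarrow vs Ostley: Jarrow is ranked higher on 2 ballots, Ostley on 9. Ostley wins 9–2.
Penrith vs Granton: 3 to 8, Granton.
Penrith vs Ostley: Ostley, 8–3.
Granton vs Ostley: 0 for Granton, 11 for Ostley — Ostley by 11–0.
Each city has at least one pairwise win (Holwick beats Brixley; Brixley beats Jarrow; Jarrow beats Holwick; Penrith beats Holwick; Granton beats Holwick; Ostley beats Holwick) — no Condorcet loser.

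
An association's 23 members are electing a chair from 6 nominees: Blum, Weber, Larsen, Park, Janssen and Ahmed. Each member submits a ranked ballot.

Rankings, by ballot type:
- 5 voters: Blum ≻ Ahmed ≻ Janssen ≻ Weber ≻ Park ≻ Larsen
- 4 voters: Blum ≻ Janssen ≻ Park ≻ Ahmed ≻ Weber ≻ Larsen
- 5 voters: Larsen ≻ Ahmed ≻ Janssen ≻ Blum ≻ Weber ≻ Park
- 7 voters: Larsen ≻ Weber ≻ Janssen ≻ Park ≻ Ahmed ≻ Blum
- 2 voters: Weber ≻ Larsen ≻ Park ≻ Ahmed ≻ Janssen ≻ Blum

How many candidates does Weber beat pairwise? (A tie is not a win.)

Weber against each rival (23 voters):
Weber–Blum: Blum 14–9.
Weber vs Larsen: Larsen wins 12–11.
Weber vs Park: Weber is ranked higher on 5+5+7+2 = 19 ballots, Park on 4. Weber wins 19–4.
Weber vs Janssen: Weber is ranked higher on 7+2 = 9 ballots, Janssen on 14. Janssen wins 14–9.
Weber vs Ahmed: Weber is ranked higher on 7+2 = 9 ballots, Ahmed on 14. Ahmed wins 14–9.
Weber beats Park; loses to Blum, Larsen, Janssen, Ahmed — 1 pairwise win.

1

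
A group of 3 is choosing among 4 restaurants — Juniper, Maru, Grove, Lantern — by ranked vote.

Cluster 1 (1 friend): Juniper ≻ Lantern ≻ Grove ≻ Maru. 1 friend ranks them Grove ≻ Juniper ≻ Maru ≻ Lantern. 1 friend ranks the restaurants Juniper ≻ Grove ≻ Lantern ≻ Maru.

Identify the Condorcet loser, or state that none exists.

Maru

Pairwise majorities:
Juniper vs Maru: 1+1+1 = 3 for Juniper, 0 for Maru — Juniper by 3–0.
Juniper–Grove: Juniper 2–1.
Juniper vs Lantern: Juniper, 3–0.
Maru–Grove: Grove 3–0.
Maru vs Lantern: Maru is ranked higher on 1 ballot, Lantern on 2. Lantern wins 2–1.
Grove vs Lantern: Grove, 2–1.
Maru loses to every other restaurant — it is the Condorcet loser.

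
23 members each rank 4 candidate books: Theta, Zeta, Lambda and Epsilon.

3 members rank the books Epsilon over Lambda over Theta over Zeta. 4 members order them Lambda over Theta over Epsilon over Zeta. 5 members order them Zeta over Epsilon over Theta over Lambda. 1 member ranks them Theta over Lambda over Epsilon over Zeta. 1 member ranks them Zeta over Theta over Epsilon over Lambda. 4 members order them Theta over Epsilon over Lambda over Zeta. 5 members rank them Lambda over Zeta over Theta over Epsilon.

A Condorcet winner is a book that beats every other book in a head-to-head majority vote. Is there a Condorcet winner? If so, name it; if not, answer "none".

Head-to-head results (23 members):
Theta vs Zeta: Theta wins 12–11.
Theta–Lambda: Lambda 12–11.
Theta vs Epsilon: Theta wins 15–8.
Zeta–Lambda: Lambda 17–6.
Zeta vs Epsilon: Epsilon, 12–11.
Lambda vs Epsilon: Epsilon, 13–10.
No book is unbeaten: Theta loses to Lambda; Zeta loses to Theta; Lambda loses to Epsilon; Epsilon loses to Theta. In particular Theta → Epsilon → Lambda → Theta is a majority cycle — no Condorcet winner exists.

none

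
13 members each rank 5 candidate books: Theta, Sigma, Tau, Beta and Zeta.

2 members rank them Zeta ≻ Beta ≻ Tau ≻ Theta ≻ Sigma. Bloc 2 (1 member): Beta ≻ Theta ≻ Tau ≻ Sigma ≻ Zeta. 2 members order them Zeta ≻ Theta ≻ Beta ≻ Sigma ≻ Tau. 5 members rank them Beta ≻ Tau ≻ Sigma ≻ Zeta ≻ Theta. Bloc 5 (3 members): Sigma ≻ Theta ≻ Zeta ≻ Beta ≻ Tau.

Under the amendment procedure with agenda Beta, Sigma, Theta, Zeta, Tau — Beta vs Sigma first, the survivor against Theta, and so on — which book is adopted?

Round 1: Beta vs Sigma — 10–3, Beta advances.
Round 2: Beta vs Theta — 8–5, Beta advances.
Round 3: Beta vs Zeta — 6–7, Zeta advances.
Round 4: Zeta vs Tau — 7–6, Zeta advances.
Zeta survives the agenda.

Zeta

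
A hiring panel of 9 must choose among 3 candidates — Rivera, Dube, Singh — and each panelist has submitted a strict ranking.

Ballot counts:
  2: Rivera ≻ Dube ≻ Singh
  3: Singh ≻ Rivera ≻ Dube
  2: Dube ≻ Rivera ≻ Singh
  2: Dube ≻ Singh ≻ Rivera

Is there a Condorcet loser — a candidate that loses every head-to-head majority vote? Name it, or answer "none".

none

Pairwise majorities:
Rivera vs Dube: Rivera preferred on 2+3 = 5 ballots; Rivera wins 5–4.
Rivera vs Singh: Singh wins 5–4.
Dube vs Singh: Dube, 6–3.
Every candidate wins at least one matchup (Rivera beats Dube; Dube beats Singh; Singh beats Rivera), so there is no Condorcet loser.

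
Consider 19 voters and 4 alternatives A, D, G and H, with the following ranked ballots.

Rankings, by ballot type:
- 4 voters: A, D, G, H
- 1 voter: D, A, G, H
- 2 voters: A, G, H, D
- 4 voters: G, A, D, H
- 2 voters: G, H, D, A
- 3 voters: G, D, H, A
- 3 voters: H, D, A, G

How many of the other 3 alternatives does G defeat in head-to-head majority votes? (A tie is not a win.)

G against each rival (19 voters):
G vs A: A wins 10–9.
G vs D: 11 to 8, G.
G vs H: 4+1+2+4+2+3 = 16 for G, 3 for H — G by 16–3.
G beats D, H; loses to A — 2 pairwise wins.

2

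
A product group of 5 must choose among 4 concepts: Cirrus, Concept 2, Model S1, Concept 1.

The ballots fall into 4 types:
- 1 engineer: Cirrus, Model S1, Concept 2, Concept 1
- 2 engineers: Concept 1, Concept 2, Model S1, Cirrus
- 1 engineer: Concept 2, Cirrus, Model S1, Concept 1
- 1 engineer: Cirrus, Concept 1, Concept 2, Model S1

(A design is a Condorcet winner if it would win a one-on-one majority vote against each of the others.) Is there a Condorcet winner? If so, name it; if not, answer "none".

none

Head-to-head results (5 engineers):
Cirrus vs Concept 2: Cirrus is ranked higher on 1+1 = 2 ballots, Concept 2 on 3. Concept 2 wins 3–2.
Cirrus vs Model S1: Cirrus is ranked higher on 1+1+1 = 3 ballots, Model S1 on 2. Cirrus wins 3–2.
Cirrus vs Concept 1: Cirrus preferred on 1+1+1 = 3 ballots; Cirrus wins 3–2.
Concept 2 vs Model S1: 4 to 1, Concept 2.
Concept 2 vs Concept 1: 1+1 = 2 for Concept 2, 3 for Concept 1 — Concept 1 by 3–2.
Model S1 vs Concept 1: Model S1 is ranked higher on 1+1 = 2 ballots, Concept 1 on 3. Concept 1 wins 3–2.
Every design loses at least once (Cirrus loses to Concept 2; Concept 2 loses to Concept 1; Model S1 loses to Cirrus; Concept 1 loses to Cirrus). The majority relation contains the cycle Cirrus > Concept 1 > Concept 2 > Cirrus, so there is no Condorcet winner.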